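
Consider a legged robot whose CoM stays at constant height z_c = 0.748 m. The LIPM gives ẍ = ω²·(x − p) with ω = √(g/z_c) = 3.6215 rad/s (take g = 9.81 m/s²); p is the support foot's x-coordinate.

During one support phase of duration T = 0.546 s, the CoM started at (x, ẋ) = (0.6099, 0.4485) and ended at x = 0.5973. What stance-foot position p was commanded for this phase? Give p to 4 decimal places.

p = 0.7782

ωT = 3.6215·0.546 = 1.977339; cosh(ωT) = 3.680966, sinh(ωT) = 3.542529
x(T) = p + (x₀−p)·cosh(ωT) + (ẋ₀/ω)·sinh(ωT) ⇒ p·(1 − cosh) = x(T) − x₀·cosh − (ẋ₀/ω)·sinh
numerator   = 0.5973 − (0.6099)·3.680966 − (0.4485/3.6215)·3.542529 = -2.086441
denominator = 1 − 3.680966 = -2.680966
p = -2.086441 / -2.680966 = 0.7782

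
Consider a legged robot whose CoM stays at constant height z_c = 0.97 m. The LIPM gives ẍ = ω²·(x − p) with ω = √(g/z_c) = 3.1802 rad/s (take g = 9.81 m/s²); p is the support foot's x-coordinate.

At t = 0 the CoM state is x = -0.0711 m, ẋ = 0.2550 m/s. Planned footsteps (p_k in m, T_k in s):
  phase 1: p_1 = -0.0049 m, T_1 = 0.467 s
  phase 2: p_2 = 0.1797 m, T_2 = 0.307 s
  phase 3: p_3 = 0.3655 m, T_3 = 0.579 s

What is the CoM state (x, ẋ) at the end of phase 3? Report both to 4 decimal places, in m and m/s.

phase 1: p=-0.0049, T=0.467, ωT=1.485153, cosh=2.321055, sinh=2.094588; start (x,ẋ)=(-0.071100, 0.255000) → end (x,ẋ)=(0.009398, 0.150897)
phase 2: p=0.1797, T=0.307, ωT=0.976321, cosh=1.515684, sinh=1.138989; start (x,ẋ)=(0.009398, 0.150897) → end (x,ẋ)=(-0.024380, -0.388159)
phase 3: p=0.3655, T=0.579, ωT=1.841336, cosh=3.231780, sinh=3.073175; start (x,ẋ)=(-0.024380, -0.388159) → end (x,ẋ)=(-1.269603, -5.064866)

x = -1.2696, ẋ = -5.0649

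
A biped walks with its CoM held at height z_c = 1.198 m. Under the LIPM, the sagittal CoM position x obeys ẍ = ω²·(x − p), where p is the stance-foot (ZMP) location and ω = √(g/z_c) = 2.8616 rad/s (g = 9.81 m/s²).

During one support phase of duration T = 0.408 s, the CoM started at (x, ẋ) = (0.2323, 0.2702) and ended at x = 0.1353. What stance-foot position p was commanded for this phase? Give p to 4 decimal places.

ωT = 2.8616·0.408 = 1.167533; cosh(ωT) = 1.762593, sinh(ωT) = 1.451460
x(T) = p + (x₀−p)·cosh(ωT) + (ẋ₀/ω)·sinh(ωT) ⇒ p·(1 − cosh) = x(T) − x₀·cosh − (ẋ₀/ω)·sinh
numerator   = 0.1353 − (0.2323)·1.762593 − (0.2702/2.8616)·1.451460 = -0.411201
denominator = 1 − 1.762593 = -0.762593
p = -0.411201 / -0.762593 = 0.5392

p = 0.5392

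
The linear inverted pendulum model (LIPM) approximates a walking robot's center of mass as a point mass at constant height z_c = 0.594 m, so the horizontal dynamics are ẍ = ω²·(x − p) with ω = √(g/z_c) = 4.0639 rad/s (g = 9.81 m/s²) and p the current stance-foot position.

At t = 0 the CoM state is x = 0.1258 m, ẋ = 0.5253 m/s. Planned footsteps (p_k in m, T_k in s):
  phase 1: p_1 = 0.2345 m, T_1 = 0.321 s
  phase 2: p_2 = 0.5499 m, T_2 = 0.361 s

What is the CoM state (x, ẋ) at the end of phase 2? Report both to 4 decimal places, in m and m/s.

phase 1: p=0.2345, T=0.321, ωT=1.304512, cosh=1.978597, sinh=1.707292; start (x,ẋ)=(0.125800, 0.525300) → end (x,ẋ)=(0.240111, 0.285168)
phase 2: p=0.5499, T=0.361, ωT=1.467068, cosh=2.283551, sinh=2.052950; start (x,ẋ)=(0.240111, 0.285168) → end (x,ẋ)=(-0.013461, -1.933368)

x = -0.0135, ẋ = -1.9334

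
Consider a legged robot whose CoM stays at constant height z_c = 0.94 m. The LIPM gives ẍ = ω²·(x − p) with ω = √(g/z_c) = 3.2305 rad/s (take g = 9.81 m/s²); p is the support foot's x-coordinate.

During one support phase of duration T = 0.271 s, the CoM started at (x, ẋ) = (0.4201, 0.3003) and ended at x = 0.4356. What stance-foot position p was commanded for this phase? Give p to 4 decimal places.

p = 0.6079

ωT = 3.2305·0.271 = 0.875466; cosh(ωT) = 1.408330, sinh(ωT) = 0.991662
x(T) = p + (x₀−p)·cosh(ωT) + (ẋ₀/ω)·sinh(ωT) ⇒ p·(1 − cosh) = x(T) − x₀·cosh − (ẋ₀/ω)·sinh
numerator   = 0.4356 − (0.4201)·1.408330 − (0.3003/3.2305)·0.991662 = -0.248222
denominator = 1 − 1.408330 = -0.408330
p = -0.248222 / -0.408330 = 0.6079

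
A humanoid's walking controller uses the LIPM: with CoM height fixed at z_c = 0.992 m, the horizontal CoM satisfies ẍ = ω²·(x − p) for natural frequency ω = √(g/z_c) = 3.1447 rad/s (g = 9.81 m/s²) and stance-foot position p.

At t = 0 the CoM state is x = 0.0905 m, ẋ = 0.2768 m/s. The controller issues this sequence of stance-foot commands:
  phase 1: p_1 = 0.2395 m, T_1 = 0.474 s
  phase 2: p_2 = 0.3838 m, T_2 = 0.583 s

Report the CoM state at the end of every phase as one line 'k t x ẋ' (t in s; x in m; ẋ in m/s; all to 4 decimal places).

phase 1: p=0.2395, T=0.474, ωT=1.490588, cosh=2.332472, sinh=2.107232; start (x,ẋ)=(0.090500, 0.276800) → end (x,ẋ)=(0.077443, -0.341737)
phase 2: p=0.3838, T=0.583, ωT=1.833360, cosh=3.207372, sinh=3.047496; start (x,ẋ)=(0.077443, -0.341737) → end (x,ẋ)=(-0.929976, -4.032043)

1 0.4740 0.0774 -0.3417
2 1.0570 -0.9300 -4.0320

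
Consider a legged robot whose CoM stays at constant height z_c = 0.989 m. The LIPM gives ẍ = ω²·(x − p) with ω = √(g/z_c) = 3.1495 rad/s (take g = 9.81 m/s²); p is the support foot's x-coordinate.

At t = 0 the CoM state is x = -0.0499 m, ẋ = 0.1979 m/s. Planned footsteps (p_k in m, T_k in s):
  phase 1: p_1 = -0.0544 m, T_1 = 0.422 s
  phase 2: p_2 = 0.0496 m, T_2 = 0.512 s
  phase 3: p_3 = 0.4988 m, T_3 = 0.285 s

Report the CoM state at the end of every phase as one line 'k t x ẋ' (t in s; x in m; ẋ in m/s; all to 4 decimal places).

1 0.4220 0.0651 0.4249
2 0.9340 0.4148 1.2251
3 1.2190 0.7766 1.4820

phase 1: p=-0.0544, T=0.422, ωT=1.329089, cosh=2.021159, sinh=1.756441; start (x,ẋ)=(-0.049900, 0.197900) → end (x,ẋ)=(0.065062, 0.424881)
phase 2: p=0.0496, T=0.512, ωT=1.612544, cosh=2.607467, sinh=2.408087; start (x,ẋ)=(0.065062, 0.424881) → end (x,ẋ)=(0.414778, 1.225130)
phase 3: p=0.4988, T=0.285, ωT=0.897608, cosh=1.430635, sinh=1.023091; start (x,ẋ)=(0.414778, 1.225130) → end (x,ẋ)=(0.776569, 1.481974)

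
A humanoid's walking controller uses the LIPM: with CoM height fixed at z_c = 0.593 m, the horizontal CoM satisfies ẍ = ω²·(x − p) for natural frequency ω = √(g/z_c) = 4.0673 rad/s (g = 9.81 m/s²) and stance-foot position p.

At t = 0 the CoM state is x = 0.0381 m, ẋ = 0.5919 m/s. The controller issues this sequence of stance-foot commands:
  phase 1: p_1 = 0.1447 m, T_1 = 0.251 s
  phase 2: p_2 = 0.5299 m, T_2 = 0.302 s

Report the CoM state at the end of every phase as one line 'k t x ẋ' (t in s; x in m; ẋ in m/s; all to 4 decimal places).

phase 1: p=0.1447, T=0.251, ωT=1.020892, cosh=1.567972, sinh=1.207699; start (x,ẋ)=(0.038100, 0.591900) → end (x,ẋ)=(0.153306, 0.404456)
phase 2: p=0.5299, T=0.302, ωT=1.228325, cosh=1.854143, sinh=1.561360; start (x,ẋ)=(0.153306, 0.404456) → end (x,ẋ)=(-0.013095, -1.641647)

1 0.2510 0.1533 0.4045
2 0.5530 -0.0131 -1.6416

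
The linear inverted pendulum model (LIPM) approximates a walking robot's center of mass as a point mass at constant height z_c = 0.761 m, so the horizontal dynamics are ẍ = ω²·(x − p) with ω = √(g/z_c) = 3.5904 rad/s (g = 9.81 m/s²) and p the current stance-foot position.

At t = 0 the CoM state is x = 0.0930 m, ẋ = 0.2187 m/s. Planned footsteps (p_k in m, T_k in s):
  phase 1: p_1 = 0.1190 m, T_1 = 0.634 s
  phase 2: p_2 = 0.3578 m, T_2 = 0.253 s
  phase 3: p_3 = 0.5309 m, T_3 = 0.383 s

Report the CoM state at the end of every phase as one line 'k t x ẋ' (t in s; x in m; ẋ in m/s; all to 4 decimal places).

1 0.6340 0.2846 0.6265
2 0.8870 0.4335 0.6302
3 1.2700 0.6508 0.6784

phase 1: p=0.1190, T=0.634, ωT=2.276314, cosh=4.921684, sinh=4.819022; start (x,ẋ)=(0.093000, 0.218700) → end (x,ẋ)=(0.284575, 0.626515)
phase 2: p=0.3578, T=0.253, ωT=0.908371, cosh=1.441730, sinh=1.038549; start (x,ẋ)=(0.284575, 0.626515) → end (x,ẋ)=(0.433453, 0.630221)
phase 3: p=0.5309, T=0.383, ωT=1.375123, cosh=2.104186, sinh=1.851378; start (x,ẋ)=(0.433453, 0.630221) → end (x,ẋ)=(0.650824, 0.678352)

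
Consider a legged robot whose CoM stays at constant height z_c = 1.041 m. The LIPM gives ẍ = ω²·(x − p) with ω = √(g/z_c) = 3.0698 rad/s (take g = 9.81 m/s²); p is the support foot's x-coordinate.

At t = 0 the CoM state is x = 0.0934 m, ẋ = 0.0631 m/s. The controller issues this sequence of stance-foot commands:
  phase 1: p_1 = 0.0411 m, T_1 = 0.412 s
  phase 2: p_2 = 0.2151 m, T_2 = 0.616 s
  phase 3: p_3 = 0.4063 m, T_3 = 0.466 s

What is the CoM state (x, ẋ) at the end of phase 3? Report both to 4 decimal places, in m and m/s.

x = 1.1452, ẋ = 2.4271

phase 1: p=0.0411, T=0.412, ωT=1.264758, cosh=1.912271, sinh=1.629963; start (x,ẋ)=(0.093400, 0.063100) → end (x,ẋ)=(0.174616, 0.382356)
phase 2: p=0.2151, T=0.616, ωT=1.890997, cosh=3.388446, sinh=3.237524; start (x,ẋ)=(0.174616, 0.382356) → end (x,ẋ)=(0.481168, 0.893237)
phase 3: p=0.4063, T=0.466, ωT=1.430527, cosh=2.210042, sinh=1.970859; start (x,ẋ)=(0.481168, 0.893237) → end (x,ẋ)=(1.145234, 2.427054)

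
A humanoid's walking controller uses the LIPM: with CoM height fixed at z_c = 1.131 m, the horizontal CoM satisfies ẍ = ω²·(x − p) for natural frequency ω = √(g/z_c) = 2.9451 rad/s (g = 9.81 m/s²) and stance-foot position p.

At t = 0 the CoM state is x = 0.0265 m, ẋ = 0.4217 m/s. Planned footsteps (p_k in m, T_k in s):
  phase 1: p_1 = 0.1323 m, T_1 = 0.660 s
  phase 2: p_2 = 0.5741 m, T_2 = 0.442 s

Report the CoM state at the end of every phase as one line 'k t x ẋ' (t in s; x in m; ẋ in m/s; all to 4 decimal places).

phase 1: p=0.1323, T=0.660, ωT=1.943766, cosh=3.564085, sinh=3.420922; start (x,ẋ)=(0.026500, 0.421700) → end (x,ẋ)=(0.245051, 0.437044)
phase 2: p=0.5741, T=0.442, ωT=1.301734, cosh=1.973863, sinh=1.701803; start (x,ẋ)=(0.245051, 0.437044) → end (x,ẋ)=(0.177146, -0.786520)

1 0.6600 0.2451 0.4370
2 1.1020 0.1771 -0.7865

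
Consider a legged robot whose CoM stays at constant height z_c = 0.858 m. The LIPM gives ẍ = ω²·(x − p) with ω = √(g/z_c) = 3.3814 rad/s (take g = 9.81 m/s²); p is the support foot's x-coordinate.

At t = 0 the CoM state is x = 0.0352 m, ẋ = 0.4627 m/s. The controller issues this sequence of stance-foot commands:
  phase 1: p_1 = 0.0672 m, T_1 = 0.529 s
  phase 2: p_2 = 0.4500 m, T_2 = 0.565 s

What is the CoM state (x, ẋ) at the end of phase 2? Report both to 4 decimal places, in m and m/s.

x = 1.2450, ẋ = 2.8939

phase 1: p=0.0672, T=0.529, ωT=1.788761, cosh=3.074600, sinh=2.907433; start (x,ẋ)=(0.035200, 0.462700) → end (x,ẋ)=(0.366657, 1.108019)
phase 2: p=0.4500, T=0.565, ωT=1.910491, cosh=3.452207, sinh=3.304199; start (x,ẋ)=(0.366657, 1.108019) → end (x,ẋ)=(1.245004, 2.893932)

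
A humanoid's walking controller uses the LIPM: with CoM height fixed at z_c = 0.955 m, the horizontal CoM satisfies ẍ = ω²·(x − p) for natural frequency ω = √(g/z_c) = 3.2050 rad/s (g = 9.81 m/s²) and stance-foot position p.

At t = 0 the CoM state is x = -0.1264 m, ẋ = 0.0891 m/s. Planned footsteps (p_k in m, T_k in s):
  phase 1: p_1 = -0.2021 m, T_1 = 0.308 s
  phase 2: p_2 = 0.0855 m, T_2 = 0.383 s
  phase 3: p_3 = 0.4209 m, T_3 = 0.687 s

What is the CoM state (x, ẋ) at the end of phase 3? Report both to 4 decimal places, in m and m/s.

phase 1: p=-0.2021, T=0.308, ωT=0.987140, cosh=1.528095, sinh=1.155454; start (x,ẋ)=(-0.126400, 0.089100) → end (x,ẋ)=(-0.054301, 0.416488)
phase 2: p=0.0855, T=0.383, ωT=1.227515, cosh=1.852879, sinh=1.559859; start (x,ẋ)=(-0.054301, 0.416488) → end (x,ẋ)=(0.029168, 0.072786)
phase 3: p=0.4209, T=0.687, ωT=2.201835, cosh=4.576095, sinh=4.465495; start (x,ẋ)=(0.029168, 0.072786) → end (x,ẋ)=(-1.270291, -5.273359)

x = -1.2703, ẋ = -5.2734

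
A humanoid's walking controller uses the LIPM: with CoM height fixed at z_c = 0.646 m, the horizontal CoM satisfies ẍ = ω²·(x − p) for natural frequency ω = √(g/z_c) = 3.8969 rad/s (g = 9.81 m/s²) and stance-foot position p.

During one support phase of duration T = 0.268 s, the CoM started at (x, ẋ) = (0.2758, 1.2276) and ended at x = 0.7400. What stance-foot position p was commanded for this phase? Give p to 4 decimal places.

ωT = 3.8969·0.268 = 1.044369; cosh(ωT) = 1.596760, sinh(ωT) = 1.244846
x(T) = p + (x₀−p)·cosh(ωT) + (ẋ₀/ω)·sinh(ωT) ⇒ p·(1 − cosh) = x(T) − x₀·cosh − (ẋ₀/ω)·sinh
numerator   = 0.7400 − (0.2758)·1.596760 − (1.2276/3.8969)·1.244846 = -0.092537
denominator = 1 − 1.596760 = -0.596760
p = -0.092537 / -0.596760 = 0.1551

p = 0.1551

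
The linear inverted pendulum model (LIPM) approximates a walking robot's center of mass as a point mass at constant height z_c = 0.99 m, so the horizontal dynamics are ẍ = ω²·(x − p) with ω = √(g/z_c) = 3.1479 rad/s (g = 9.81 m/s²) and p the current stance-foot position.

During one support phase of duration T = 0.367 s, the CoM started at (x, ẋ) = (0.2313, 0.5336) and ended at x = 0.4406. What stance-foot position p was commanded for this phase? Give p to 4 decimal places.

ωT = 3.1479·0.367 = 1.155279; cosh(ωT) = 1.744940, sinh(ωT) = 1.429970
x(T) = p + (x₀−p)·cosh(ωT) + (ẋ₀/ω)·sinh(ωT) ⇒ p·(1 − cosh) = x(T) − x₀·cosh − (ẋ₀/ω)·sinh
numerator   = 0.4406 − (0.2313)·1.744940 − (0.5336/3.1479)·1.429970 = -0.205399
denominator = 1 − 1.744940 = -0.744940
p = -0.205399 / -0.744940 = 0.2757

p = 0.2757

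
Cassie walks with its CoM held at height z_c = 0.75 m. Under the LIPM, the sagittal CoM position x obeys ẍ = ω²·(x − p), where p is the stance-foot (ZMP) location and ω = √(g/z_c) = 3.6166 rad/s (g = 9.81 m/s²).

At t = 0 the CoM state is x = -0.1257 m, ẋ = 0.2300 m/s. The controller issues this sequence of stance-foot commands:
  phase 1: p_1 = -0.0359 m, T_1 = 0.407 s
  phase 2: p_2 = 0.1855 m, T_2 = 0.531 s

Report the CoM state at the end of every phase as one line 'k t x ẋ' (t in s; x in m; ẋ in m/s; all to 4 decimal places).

phase 1: p=-0.0359, T=0.407, ωT=1.471956, cosh=2.293614, sinh=2.064138; start (x,ẋ)=(-0.125700, 0.230000) → end (x,ẋ)=(-0.110596, -0.142840)
phase 2: p=0.1855, T=0.531, ωT=1.920415, cosh=3.485167, sinh=3.338620; start (x,ẋ)=(-0.110596, -0.142840) → end (x,ẋ)=(-0.978306, -4.073024)

1 0.4070 -0.1106 -0.1428
2 0.9380 -0.9783 -4.0730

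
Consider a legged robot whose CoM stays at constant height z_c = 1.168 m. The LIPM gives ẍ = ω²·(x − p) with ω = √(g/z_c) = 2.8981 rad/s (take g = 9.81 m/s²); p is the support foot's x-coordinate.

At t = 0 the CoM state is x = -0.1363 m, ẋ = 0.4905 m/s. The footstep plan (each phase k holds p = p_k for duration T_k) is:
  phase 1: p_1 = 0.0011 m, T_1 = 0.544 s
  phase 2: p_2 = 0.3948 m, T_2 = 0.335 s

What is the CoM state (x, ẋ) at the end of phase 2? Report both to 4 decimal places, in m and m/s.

x = -0.0081, ẋ = -0.6658

phase 1: p=0.0011, T=0.544, ωT=1.576566, cosh=2.522499, sinh=2.315815; start (x,ẋ)=(-0.136300, 0.490500) → end (x,ẋ)=(0.046458, 0.315131)
phase 2: p=0.3948, T=0.335, ωT=0.970863, cosh=1.509490, sinh=1.130734; start (x,ẋ)=(0.046458, 0.315131) → end (x,ẋ)=(-0.008067, -0.665824)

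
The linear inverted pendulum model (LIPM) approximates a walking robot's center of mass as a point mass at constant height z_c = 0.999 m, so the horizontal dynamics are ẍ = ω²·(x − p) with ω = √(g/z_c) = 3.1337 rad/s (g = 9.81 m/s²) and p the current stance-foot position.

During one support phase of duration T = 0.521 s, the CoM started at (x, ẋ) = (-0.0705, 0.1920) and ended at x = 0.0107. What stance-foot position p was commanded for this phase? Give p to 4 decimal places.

p = -0.0285

ωT = 3.1337·0.521 = 1.632658; cosh(ωT) = 2.656433, sinh(ωT) = 2.461024
x(T) = p + (x₀−p)·cosh(ωT) + (ẋ₀/ω)·sinh(ωT) ⇒ p·(1 − cosh) = x(T) − x₀·cosh − (ẋ₀/ω)·sinh
numerator   = 0.0107 − (-0.0705)·2.656433 − (0.1920/3.1337)·2.461024 = 0.047193
denominator = 1 − 2.656433 = -1.656433
p = 0.047193 / -1.656433 = -0.0285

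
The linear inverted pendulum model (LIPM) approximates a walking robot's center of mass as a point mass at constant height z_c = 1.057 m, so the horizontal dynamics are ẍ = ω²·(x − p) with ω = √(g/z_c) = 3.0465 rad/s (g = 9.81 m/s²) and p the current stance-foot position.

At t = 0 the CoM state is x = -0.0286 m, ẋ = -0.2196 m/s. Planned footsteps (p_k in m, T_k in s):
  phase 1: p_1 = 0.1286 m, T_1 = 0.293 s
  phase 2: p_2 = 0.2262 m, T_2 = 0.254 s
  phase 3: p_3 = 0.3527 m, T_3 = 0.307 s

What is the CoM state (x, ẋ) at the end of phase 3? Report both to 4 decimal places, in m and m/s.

x = -1.6610, ẋ = -5.9104

phase 1: p=0.1286, T=0.293, ωT=0.892624, cosh=1.425554, sinh=1.015975; start (x,ẋ)=(-0.028600, -0.219600) → end (x,ẋ)=(-0.168731, -0.799612)
phase 2: p=0.2262, T=0.254, ωT=0.773811, cosh=1.314632, sinh=0.853380; start (x,ẋ)=(-0.168731, -0.799612) → end (x,ẋ)=(-0.516976, -2.077948)
phase 3: p=0.3527, T=0.307, ωT=0.935275, cosh=1.470197, sinh=1.077719; start (x,ẋ)=(-0.516976, -2.077948) → end (x,ẋ)=(-1.660981, -5.910371)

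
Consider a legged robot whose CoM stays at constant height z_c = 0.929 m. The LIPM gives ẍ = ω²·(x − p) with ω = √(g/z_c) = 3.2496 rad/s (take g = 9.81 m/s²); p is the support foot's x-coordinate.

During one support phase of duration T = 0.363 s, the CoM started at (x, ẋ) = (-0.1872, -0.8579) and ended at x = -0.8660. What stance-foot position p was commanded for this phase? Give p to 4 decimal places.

p = 0.1844

ωT = 3.2496·0.363 = 1.179605; cosh(ωT) = 1.780244, sinh(ωT) = 1.472844
x(T) = p + (x₀−p)·cosh(ωT) + (ẋ₀/ω)·sinh(ωT) ⇒ p·(1 − cosh) = x(T) − x₀·cosh − (ẋ₀/ω)·sinh
numerator   = -0.8660 − (-0.1872)·1.780244 − (-0.8579/3.2496)·1.472844 = -0.143905
denominator = 1 − 1.780244 = -0.780244
p = -0.143905 / -0.780244 = 0.1844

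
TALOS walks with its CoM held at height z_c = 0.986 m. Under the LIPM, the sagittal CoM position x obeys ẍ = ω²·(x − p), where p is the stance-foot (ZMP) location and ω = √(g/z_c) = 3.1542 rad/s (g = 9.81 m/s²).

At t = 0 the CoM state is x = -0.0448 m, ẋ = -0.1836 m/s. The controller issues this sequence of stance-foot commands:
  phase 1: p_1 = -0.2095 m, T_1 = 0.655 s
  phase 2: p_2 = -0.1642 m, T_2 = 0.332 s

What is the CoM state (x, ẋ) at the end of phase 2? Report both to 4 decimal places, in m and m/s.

x = 0.9659, ẋ = 3.5835

phase 1: p=-0.2095, T=0.655, ωT=2.066001, cosh=4.009943, sinh=3.883252; start (x,ẋ)=(-0.044800, -0.183600) → end (x,ẋ)=(0.224901, 1.281111)
phase 2: p=-0.1642, T=0.332, ωT=1.047194, cosh=1.600283, sinh=1.249362; start (x,ẋ)=(0.224901, 1.281111) → end (x,ẋ)=(0.965913, 3.583485)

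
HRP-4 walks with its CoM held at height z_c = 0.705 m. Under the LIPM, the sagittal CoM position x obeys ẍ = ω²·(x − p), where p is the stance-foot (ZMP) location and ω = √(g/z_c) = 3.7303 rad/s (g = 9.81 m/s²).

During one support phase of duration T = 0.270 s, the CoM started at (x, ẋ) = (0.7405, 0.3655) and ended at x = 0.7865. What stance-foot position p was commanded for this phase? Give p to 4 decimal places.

ωT = 3.7303·0.270 = 1.007181; cosh(ωT) = 1.551560, sinh(ωT) = 1.186312
x(T) = p + (x₀−p)·cosh(ωT) + (ẋ₀/ω)·sinh(ωT) ⇒ p·(1 − cosh) = x(T) − x₀·cosh − (ẋ₀/ω)·sinh
numerator   = 0.7865 − (0.7405)·1.551560 − (0.3655/3.7303)·1.186312 = -0.478666
denominator = 1 − 1.551560 = -0.551560
p = -0.478666 / -0.551560 = 0.8678

p = 0.8678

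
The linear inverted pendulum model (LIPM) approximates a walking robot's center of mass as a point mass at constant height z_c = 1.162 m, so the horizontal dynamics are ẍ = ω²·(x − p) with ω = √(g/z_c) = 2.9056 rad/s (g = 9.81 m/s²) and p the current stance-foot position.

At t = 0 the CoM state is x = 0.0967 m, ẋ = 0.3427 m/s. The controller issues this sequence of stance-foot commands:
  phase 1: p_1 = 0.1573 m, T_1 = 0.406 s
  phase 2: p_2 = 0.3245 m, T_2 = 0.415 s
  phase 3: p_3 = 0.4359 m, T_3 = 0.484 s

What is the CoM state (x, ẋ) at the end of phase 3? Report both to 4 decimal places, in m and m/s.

phase 1: p=0.1573, T=0.406, ωT=1.179674, cosh=1.780346, sinh=1.472967; start (x,ẋ)=(0.096700, 0.342700) → end (x,ẋ)=(0.223140, 0.350765)
phase 2: p=0.3245, T=0.415, ωT=1.205824, cosh=1.819477, sinh=1.520032; start (x,ẋ)=(0.223140, 0.350765) → end (x,ẋ)=(0.323576, 0.190541)
phase 3: p=0.4359, T=0.484, ωT=1.406310, cosh=2.162958, sinh=1.917913; start (x,ẋ)=(0.323576, 0.190541) → end (x,ẋ)=(0.318719, -0.213814)

x = 0.3187, ẋ = -0.2138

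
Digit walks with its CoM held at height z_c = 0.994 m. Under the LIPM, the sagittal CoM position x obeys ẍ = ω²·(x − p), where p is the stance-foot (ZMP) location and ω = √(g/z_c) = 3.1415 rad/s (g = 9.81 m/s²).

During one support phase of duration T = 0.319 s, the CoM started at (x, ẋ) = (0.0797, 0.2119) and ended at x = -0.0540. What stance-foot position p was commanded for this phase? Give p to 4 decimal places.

ωT = 3.1415·0.319 = 1.002139; cosh(ωT) = 1.545597, sinh(ωT) = 1.178504
x(T) = p + (x₀−p)·cosh(ωT) + (ẋ₀/ω)·sinh(ωT) ⇒ p·(1 − cosh) = x(T) − x₀·cosh − (ẋ₀/ω)·sinh
numerator   = -0.0540 − (0.0797)·1.545597 − (0.2119/3.1415)·1.178504 = -0.256676
denominator = 1 − 1.545597 = -0.545597
p = -0.256676 / -0.545597 = 0.4705

p = 0.4705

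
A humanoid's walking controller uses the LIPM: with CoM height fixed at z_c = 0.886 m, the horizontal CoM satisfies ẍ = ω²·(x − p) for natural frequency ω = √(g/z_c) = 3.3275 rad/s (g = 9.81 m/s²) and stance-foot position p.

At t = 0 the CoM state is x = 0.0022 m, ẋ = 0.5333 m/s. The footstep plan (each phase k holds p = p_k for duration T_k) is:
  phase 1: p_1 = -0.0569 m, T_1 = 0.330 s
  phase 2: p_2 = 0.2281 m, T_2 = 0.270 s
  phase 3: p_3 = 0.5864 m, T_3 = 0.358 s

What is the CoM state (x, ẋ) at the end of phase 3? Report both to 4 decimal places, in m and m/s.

phase 1: p=-0.0569, T=0.330, ωT=1.098075, cosh=1.665951, sinh=1.332438; start (x,ẋ)=(0.002200, 0.533300) → end (x,ẋ)=(0.255108, 1.150482)
phase 2: p=0.2281, T=0.270, ωT=0.898425, cosh=1.431471, sinh=1.024261; start (x,ẋ)=(0.255108, 1.150482) → end (x,ẋ)=(0.620899, 1.738933)
phase 3: p=0.5864, T=0.358, ωT=1.191245, cosh=1.797509, sinh=1.493667; start (x,ẋ)=(0.620899, 1.738933) → end (x,ẋ)=(1.428995, 3.297216)

x = 1.4290, ẋ = 3.2972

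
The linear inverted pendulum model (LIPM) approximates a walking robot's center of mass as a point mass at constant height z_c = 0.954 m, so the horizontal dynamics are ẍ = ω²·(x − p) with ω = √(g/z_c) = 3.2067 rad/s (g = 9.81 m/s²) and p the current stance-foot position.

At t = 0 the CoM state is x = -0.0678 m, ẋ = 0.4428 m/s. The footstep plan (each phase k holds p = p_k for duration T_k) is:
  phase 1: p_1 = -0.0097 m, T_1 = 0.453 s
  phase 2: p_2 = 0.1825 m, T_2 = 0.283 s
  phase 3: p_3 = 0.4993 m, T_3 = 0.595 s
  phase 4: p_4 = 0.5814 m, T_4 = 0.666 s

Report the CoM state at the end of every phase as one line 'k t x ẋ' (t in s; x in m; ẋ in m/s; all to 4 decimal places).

phase 1: p=-0.0097, T=0.453, ωT=1.452635, cosh=2.254158, sinh=2.020205; start (x,ẋ)=(-0.067800, 0.442800) → end (x,ẋ)=(0.138295, 0.621758)
phase 2: p=0.1825, T=0.283, ωT=0.907496, cosh=1.440822, sinh=1.037288; start (x,ẋ)=(0.138295, 0.621758) → end (x,ẋ)=(0.319932, 0.748806)
phase 3: p=0.4993, T=0.595, ωT=1.907987, cosh=3.443942, sinh=3.295563; start (x,ẋ)=(0.319932, 0.748806) → end (x,ẋ)=(0.651124, 0.683305)
phase 4: p=0.5814, T=0.666, ωT=2.135662, cosh=4.290407, sinh=4.172241; start (x,ẋ)=(0.651124, 0.683305) → end (x,ẋ)=(1.769594, 3.864505)

1 0.4530 0.1383 0.6218
2 0.7360 0.3199 0.7488
3 1.3310 0.6511 0.6833
4 1.9970 1.7696 3.8645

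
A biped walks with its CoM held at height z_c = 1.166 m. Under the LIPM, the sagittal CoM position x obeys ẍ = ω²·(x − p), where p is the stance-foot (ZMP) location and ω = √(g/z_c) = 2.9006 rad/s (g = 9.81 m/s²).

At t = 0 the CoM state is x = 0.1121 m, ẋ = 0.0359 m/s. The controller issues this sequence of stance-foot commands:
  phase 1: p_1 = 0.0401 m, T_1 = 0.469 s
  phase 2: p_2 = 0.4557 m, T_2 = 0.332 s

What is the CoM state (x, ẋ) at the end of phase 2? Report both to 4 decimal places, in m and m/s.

phase 1: p=0.0401, T=0.469, ωT=1.360381, cosh=2.077121, sinh=1.820558; start (x,ẋ)=(0.112100, 0.035900) → end (x,ẋ)=(0.212185, 0.454780)
phase 2: p=0.4557, T=0.332, ωT=0.962999, cosh=1.500644, sinh=1.118897; start (x,ẋ)=(0.212185, 0.454780) → end (x,ẋ)=(0.265701, -0.107858)

x = 0.2657, ẋ = -0.1079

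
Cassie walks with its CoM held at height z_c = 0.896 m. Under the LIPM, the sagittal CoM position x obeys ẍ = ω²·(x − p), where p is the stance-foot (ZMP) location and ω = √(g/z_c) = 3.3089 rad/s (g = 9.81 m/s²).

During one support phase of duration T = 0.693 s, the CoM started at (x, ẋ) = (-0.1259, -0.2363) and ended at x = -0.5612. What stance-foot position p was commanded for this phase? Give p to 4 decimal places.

p = -0.1046

ωT = 3.3089·0.693 = 2.293068; cosh(ωT) = 5.003117, sinh(ωT) = 4.902161
x(T) = p + (x₀−p)·cosh(ωT) + (ẋ₀/ω)·sinh(ωT) ⇒ p·(1 − cosh) = x(T) − x₀·cosh − (ẋ₀/ω)·sinh
numerator   = -0.5612 − (-0.1259)·5.003117 − (-0.2363/3.3089)·4.902161 = 0.418773
denominator = 1 − 5.003117 = -4.003117
p = 0.418773 / -4.003117 = -0.1046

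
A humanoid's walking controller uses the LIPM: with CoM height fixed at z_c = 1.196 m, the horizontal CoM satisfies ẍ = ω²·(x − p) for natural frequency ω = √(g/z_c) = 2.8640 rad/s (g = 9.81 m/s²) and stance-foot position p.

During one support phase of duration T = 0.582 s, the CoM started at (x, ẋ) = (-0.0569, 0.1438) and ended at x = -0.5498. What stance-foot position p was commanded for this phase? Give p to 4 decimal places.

p = 0.2996

ωT = 2.8640·0.582 = 1.666848; cosh(ωT) = 2.742146, sinh(ωT) = 2.553304
x(T) = p + (x₀−p)·cosh(ωT) + (ẋ₀/ω)·sinh(ωT) ⇒ p·(1 − cosh) = x(T) − x₀·cosh − (ẋ₀/ω)·sinh
numerator   = -0.5498 − (-0.0569)·2.742146 − (0.1438/2.8640)·2.553304 = -0.521972
denominator = 1 − 2.742146 = -1.742146
p = -0.521972 / -1.742146 = 0.2996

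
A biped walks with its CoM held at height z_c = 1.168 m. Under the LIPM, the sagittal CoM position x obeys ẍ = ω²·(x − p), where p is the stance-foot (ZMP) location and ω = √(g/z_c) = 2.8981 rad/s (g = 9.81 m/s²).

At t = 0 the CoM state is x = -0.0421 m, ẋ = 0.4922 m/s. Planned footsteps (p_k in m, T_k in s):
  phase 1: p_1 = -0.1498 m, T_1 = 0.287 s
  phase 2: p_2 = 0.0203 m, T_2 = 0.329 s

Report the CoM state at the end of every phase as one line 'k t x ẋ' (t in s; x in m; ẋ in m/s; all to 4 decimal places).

phase 1: p=-0.1498, T=0.287, ωT=0.831755, cosh=1.366316, sinh=0.931031; start (x,ẋ)=(-0.042100, 0.492200) → end (x,ẋ)=(0.155474, 0.963099)
phase 2: p=0.0203, T=0.329, ωT=0.953475, cosh=1.490055, sinh=1.104655; start (x,ẋ)=(0.155474, 0.963099) → end (x,ẋ)=(0.588817, 1.867817)

1 0.2870 0.1555 0.9631
2 0.6160 0.5888 1.8678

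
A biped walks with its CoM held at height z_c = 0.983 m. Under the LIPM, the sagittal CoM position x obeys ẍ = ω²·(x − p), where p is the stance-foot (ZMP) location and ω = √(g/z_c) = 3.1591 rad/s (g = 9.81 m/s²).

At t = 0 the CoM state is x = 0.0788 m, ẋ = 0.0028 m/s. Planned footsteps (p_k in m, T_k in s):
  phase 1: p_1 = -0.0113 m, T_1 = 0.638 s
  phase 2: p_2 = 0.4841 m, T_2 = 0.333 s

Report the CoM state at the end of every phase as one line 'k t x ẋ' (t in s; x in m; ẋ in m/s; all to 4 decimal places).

1 0.6380 0.3360 1.0598
2 0.9710 0.6680 1.1143

phase 1: p=-0.0113, T=0.638, ωT=2.015506, cosh=3.818888, sinh=3.685635; start (x,ẋ)=(0.078800, 0.002800) → end (x,ẋ)=(0.336048, 1.059753)
phase 2: p=0.4841, T=0.333, ωT=1.051980, cosh=1.606281, sinh=1.257035; start (x,ẋ)=(0.336048, 1.059753) → end (x,ẋ)=(0.667973, 1.114333)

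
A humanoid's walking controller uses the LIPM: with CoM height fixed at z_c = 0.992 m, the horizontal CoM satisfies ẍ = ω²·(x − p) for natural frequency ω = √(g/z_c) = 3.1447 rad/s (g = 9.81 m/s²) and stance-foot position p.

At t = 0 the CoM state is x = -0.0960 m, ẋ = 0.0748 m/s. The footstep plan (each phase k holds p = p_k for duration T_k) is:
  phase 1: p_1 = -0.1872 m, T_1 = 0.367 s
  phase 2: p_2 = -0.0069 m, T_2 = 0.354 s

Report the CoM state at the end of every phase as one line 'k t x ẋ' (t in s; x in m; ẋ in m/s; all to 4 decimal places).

phase 1: p=-0.1872, T=0.367, ωT=1.154105, cosh=1.743262, sinh=1.427922; start (x,ẋ)=(-0.096000, 0.074800) → end (x,ẋ)=(0.005750, 0.539919)
phase 2: p=-0.0069, T=0.354, ωT=1.113224, cosh=1.686327, sinh=1.357829; start (x,ẋ)=(0.005750, 0.539919) → end (x,ẋ)=(0.247560, 0.964496)

1 0.3670 0.0058 0.5399
2 0.7210 0.2476 0.9645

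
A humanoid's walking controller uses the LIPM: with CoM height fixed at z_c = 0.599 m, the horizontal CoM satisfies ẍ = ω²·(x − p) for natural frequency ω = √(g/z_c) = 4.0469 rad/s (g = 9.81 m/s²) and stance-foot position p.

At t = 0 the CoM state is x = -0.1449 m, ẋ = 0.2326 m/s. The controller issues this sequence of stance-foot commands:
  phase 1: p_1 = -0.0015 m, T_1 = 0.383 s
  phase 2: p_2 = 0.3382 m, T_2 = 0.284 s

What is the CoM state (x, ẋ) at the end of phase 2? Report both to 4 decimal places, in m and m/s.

x = -0.8972, ẋ = -4.5094

phase 1: p=-0.0015, T=0.383, ωT=1.549963, cosh=2.461775, sinh=2.249519; start (x,ẋ)=(-0.144900, 0.232600) → end (x,ẋ)=(-0.225225, -0.732844)
phase 2: p=0.3382, T=0.284, ωT=1.149320, cosh=1.736449, sinh=1.419596; start (x,ẋ)=(-0.225225, -0.732844) → end (x,ẋ)=(-0.897230, -4.509403)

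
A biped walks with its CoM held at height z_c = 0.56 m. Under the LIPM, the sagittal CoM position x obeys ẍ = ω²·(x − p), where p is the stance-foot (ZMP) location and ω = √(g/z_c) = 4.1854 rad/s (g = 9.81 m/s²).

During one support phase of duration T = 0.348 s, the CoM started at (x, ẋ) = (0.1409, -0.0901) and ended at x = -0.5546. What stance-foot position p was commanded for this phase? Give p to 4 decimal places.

p = 0.6574

ωT = 4.1854·0.348 = 1.456519; cosh(ωT) = 2.262022, sinh(ωT) = 2.028976
x(T) = p + (x₀−p)·cosh(ωT) + (ẋ₀/ω)·sinh(ωT) ⇒ p·(1 − cosh) = x(T) − x₀·cosh − (ẋ₀/ω)·sinh
numerator   = -0.5546 − (0.1409)·2.262022 − (-0.0901/4.1854)·2.028976 = -0.829641
denominator = 1 − 2.262022 = -1.262022
p = -0.829641 / -1.262022 = 0.6574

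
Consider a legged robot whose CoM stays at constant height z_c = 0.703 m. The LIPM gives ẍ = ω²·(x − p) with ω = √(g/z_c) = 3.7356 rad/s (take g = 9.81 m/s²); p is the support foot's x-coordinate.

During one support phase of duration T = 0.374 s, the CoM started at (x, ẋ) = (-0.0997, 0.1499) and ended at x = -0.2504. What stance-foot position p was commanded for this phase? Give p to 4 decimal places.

p = 0.0984

ωT = 3.7356·0.374 = 1.397114; cosh(ωT) = 2.145412, sinh(ωT) = 1.898103
x(T) = p + (x₀−p)·cosh(ωT) + (ẋ₀/ω)·sinh(ωT) ⇒ p·(1 − cosh) = x(T) − x₀·cosh − (ẋ₀/ω)·sinh
numerator   = -0.2504 − (-0.0997)·2.145412 − (0.1499/3.7356)·1.898103 = -0.112668
denominator = 1 − 2.145412 = -1.145412
p = -0.112668 / -1.145412 = 0.0984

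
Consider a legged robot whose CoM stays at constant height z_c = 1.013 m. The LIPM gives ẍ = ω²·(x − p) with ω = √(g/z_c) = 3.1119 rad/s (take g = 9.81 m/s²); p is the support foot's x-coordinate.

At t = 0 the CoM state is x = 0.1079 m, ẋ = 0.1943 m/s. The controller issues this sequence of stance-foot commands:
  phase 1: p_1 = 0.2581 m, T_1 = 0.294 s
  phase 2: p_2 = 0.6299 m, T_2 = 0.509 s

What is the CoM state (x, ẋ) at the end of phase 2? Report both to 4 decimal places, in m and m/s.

x = -0.8571, ẋ = -4.3355

phase 1: p=0.2581, T=0.294, ωT=0.914899, cosh=1.448540, sinh=1.047982; start (x,ẋ)=(0.107900, 0.194300) → end (x,ẋ)=(0.105963, -0.208383)
phase 2: p=0.6299, T=0.509, ωT=1.583957, cosh=2.539684, sinh=2.334522; start (x,ẋ)=(0.105963, -0.208383) → end (x,ẋ)=(-0.857062, -4.335525)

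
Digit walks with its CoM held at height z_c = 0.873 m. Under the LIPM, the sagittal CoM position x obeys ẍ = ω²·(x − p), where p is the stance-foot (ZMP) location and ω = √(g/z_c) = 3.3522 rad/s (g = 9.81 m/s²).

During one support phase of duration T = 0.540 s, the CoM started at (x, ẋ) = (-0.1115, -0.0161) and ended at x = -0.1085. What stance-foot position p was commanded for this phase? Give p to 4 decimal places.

p = -0.1196

ωT = 3.3522·0.540 = 1.810188; cosh(ωT) = 3.137610, sinh(ωT) = 2.973986
x(T) = p + (x₀−p)·cosh(ωT) + (ẋ₀/ω)·sinh(ωT) ⇒ p·(1 − cosh) = x(T) − x₀·cosh − (ẋ₀/ω)·sinh
numerator   = -0.1085 − (-0.1115)·3.137610 − (-0.0161/3.3522)·2.973986 = 0.255627
denominator = 1 − 3.137610 = -2.137610
p = 0.255627 / -2.137610 = -0.1196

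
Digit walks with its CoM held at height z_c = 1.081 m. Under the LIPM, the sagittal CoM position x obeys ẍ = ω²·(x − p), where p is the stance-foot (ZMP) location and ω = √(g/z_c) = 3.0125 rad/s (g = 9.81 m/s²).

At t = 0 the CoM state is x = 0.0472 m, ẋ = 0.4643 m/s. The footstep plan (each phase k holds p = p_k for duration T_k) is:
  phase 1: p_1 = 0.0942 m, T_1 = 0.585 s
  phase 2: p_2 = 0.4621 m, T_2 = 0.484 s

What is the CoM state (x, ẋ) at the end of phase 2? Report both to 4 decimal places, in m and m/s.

x = 0.9658, ẋ = 1.7995

phase 1: p=0.0942, T=0.585, ωT=1.762312, cosh=2.998771, sinh=2.827123; start (x,ẋ)=(0.047200, 0.464300) → end (x,ẋ)=(0.388987, 0.992044)
phase 2: p=0.4621, T=0.484, ωT=1.458050, cosh=2.265130, sinh=2.032441; start (x,ẋ)=(0.388987, 0.992044) → end (x,ẋ)=(0.965790, 1.799456)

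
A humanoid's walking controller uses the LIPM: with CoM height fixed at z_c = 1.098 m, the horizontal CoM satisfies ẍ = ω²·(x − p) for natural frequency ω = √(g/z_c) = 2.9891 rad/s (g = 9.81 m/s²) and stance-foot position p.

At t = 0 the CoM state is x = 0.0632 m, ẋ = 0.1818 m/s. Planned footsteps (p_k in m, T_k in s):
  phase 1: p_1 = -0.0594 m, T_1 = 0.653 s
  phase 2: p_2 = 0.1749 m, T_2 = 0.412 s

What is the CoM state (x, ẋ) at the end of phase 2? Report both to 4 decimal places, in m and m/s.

phase 1: p=-0.0594, T=0.653, ωT=1.951882, cosh=3.591968, sinh=3.449962; start (x,ẋ)=(0.063200, 0.181800) → end (x,ẋ)=(0.590805, 1.917305)
phase 2: p=0.1749, T=0.412, ωT=1.231509, cosh=1.859124, sinh=1.567272; start (x,ẋ)=(0.590805, 1.917305) → end (x,ẋ)=(1.953419, 5.512915)

x = 1.9534, ẋ = 5.5129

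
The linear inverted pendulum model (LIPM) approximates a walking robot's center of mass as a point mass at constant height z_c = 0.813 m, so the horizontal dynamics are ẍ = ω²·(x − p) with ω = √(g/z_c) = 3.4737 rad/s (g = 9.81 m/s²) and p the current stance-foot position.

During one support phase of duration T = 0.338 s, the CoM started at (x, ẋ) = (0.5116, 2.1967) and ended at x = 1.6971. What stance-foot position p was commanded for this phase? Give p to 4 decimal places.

ωT = 3.4737·0.338 = 1.174111; cosh(ωT) = 1.772179, sinh(ωT) = 1.463085
x(T) = p + (x₀−p)·cosh(ωT) + (ẋ₀/ω)·sinh(ωT) ⇒ p·(1 − cosh) = x(T) − x₀·cosh − (ẋ₀/ω)·sinh
numerator   = 1.6971 − (0.5116)·1.772179 − (2.1967/3.4737)·1.463085 = -0.134773
denominator = 1 − 1.772179 = -0.772179
p = -0.134773 / -0.772179 = 0.1745

p = 0.1745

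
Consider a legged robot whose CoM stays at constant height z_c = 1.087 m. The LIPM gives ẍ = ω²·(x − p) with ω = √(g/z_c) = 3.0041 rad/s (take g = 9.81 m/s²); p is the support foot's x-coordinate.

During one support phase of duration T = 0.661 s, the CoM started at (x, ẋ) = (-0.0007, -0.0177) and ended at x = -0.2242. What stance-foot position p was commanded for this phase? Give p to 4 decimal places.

p = 0.0740

ωT = 3.0041·0.661 = 1.985710; cosh(ωT) = 3.710751, sinh(ωT) = 3.573467
x(T) = p + (x₀−p)·cosh(ωT) + (ẋ₀/ω)·sinh(ωT) ⇒ p·(1 − cosh) = x(T) − x₀·cosh − (ẋ₀/ω)·sinh
numerator   = -0.2242 − (-0.0007)·3.710751 − (-0.0177/3.0041)·3.573467 = -0.200548
denominator = 1 − 3.710751 = -2.710751
p = -0.200548 / -2.710751 = 0.0740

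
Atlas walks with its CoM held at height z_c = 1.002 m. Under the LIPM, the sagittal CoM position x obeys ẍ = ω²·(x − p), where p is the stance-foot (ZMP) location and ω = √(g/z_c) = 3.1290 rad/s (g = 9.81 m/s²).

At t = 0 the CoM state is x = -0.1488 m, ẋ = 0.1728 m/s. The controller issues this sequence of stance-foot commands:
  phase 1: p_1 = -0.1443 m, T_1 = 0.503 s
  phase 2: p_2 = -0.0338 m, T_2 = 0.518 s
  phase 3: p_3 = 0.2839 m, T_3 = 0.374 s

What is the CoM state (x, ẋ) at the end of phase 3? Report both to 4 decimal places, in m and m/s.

x = 0.8131, ẋ = 1.9879

phase 1: p=-0.1443, T=0.503, ωT=1.573887, cosh=2.516303, sinh=2.309065; start (x,ẋ)=(-0.148800, 0.172800) → end (x,ẋ)=(-0.028105, 0.402304)
phase 2: p=-0.0338, T=0.518, ωT=1.620822, cosh=2.627491, sinh=2.429755; start (x,ẋ)=(-0.028105, 0.402304) → end (x,ẋ)=(0.293565, 1.100352)
phase 3: p=0.2839, T=0.374, ωT=1.170246, cosh=1.766538, sinh=1.456247; start (x,ẋ)=(0.293565, 1.100352) → end (x,ẋ)=(0.813082, 1.987854)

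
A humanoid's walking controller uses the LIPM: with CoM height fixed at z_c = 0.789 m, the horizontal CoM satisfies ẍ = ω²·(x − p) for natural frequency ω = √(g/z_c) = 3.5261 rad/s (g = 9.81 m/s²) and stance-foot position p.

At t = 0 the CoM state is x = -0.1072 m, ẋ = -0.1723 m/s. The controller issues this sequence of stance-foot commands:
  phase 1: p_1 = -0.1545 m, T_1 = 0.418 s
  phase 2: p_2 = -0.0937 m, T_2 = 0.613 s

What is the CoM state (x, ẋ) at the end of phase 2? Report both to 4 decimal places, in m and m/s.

phase 1: p=-0.1545, T=0.418, ωT=1.473910, cosh=2.297651, sinh=2.068622; start (x,ẋ)=(-0.107200, -0.172300) → end (x,ẋ)=(-0.146903, -0.050871)
phase 2: p=-0.0937, T=0.613, ωT=2.161499, cosh=4.399650, sinh=4.284498; start (x,ẋ)=(-0.146903, -0.050871) → end (x,ẋ)=(-0.389586, -1.027578)

x = -0.3896, ẋ = -1.0276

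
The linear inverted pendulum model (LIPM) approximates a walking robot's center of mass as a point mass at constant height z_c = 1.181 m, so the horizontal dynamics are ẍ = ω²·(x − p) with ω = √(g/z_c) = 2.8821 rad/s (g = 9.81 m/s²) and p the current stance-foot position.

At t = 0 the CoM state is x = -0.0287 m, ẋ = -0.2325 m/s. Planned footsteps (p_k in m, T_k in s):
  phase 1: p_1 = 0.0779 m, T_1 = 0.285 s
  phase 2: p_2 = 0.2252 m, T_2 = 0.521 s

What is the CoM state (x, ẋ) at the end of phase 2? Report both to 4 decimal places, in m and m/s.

phase 1: p=0.0779, T=0.285, ωT=0.821398, cosh=1.356747, sinh=0.916931; start (x,ẋ)=(-0.028700, -0.232500) → end (x,ẋ)=(-0.140698, -0.597154)
phase 2: p=0.2252, T=0.521, ωT=1.501574, cosh=2.355764, sinh=2.132985; start (x,ẋ)=(-0.140698, -0.597154) → end (x,ẋ)=(-1.078712, -3.656105)

x = -1.0787, ẋ = -3.6561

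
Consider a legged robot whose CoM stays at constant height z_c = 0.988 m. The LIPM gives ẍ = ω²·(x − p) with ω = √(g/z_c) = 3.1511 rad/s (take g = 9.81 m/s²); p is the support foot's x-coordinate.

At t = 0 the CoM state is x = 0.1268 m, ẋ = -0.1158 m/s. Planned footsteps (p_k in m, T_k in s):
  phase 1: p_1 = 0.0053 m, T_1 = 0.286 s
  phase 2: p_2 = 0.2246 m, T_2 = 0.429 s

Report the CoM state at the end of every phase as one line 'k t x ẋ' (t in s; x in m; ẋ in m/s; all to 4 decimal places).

phase 1: p=0.0053, T=0.286, ωT=0.901215, cosh=1.434334, sinh=1.028258; start (x,ẋ)=(0.126800, -0.115800) → end (x,ẋ)=(0.141784, 0.227582)
phase 2: p=0.2246, T=0.429, ωT=1.351822, cosh=2.061614, sinh=1.802846; start (x,ẋ)=(0.141784, 0.227582) → end (x,ẋ)=(0.184072, -0.001287)

1 0.2860 0.1418 0.2276
2 0.7150 0.1841 -0.0013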